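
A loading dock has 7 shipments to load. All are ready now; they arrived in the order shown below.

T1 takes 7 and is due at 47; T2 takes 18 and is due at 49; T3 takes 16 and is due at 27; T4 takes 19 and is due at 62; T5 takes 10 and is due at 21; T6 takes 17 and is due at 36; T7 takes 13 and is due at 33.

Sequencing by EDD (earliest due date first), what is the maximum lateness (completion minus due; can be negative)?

38

EDD (increasing due date): T5 T3 T7 T6 T1 T2 T4.
T5: 0→10, due 21, lateness -11
T3: 10→26, due 27, lateness -1
T7: 26→39, due 33, lateness 6
T6: 39→56, due 36, lateness 20
T1: 56→63, due 47, lateness 16
T2: 63→81, due 49, lateness 32
T4: 81→100, due 62, lateness 38
Maximum = 38.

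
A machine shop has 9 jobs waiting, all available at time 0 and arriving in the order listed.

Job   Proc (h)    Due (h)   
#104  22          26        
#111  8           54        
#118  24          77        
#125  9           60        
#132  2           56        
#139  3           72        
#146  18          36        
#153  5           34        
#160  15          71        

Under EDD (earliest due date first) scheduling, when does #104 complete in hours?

22

EDD (increasing due date): #104 #153 #146 #111 #132 #125 #160 #139 #118.
#104: 0→22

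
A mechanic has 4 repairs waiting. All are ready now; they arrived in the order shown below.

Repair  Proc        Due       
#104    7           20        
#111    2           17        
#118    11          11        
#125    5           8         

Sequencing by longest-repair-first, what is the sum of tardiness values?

LPT (decreasing processing time): #118 #104 #125 #111.
#118: 0→11, due 11, tardiness 0
#104: 11→18, due 20, tardiness 0
#125: 18→23, due 8, tardiness 15
#111: 23→25, due 17, tardiness 8
Sum = 0+0+15+8 = 23.

23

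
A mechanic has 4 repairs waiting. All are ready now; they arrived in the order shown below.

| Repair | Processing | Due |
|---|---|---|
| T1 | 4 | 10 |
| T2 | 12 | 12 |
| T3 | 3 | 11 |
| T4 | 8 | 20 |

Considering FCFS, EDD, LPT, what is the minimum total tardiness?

FIFO (arrival order): T1 T2 T3 T4.
T1: 0→4, due 10, tardiness 0
T2: 4→16, due 12, tardiness 4
T3: 16→19, due 11, tardiness 8
T4: 19→27, due 20, tardiness 7
Sum = 0+4+8+7 = 19.
EDD (increasing due date): T1 T3 T2 T4.
T1: 0→4, due 10, tardiness 0
T3: 4→7, due 11, tardiness 0
T2: 7→19, due 12, tardiness 7
T4: 19→27, due 20, tardiness 7
Sum = 0+0+7+7 = 14.
LPT (decreasing processing time): T2 T4 T1 T3.
T2: 0→12, due 12, tardiness 0
T4: 12→20, due 20, tardiness 0
T1: 20→24, due 10, tardiness 14
T3: 24→27, due 11, tardiness 16
Sum = 0+0+14+16 = 30.
FIFO 19, EDD 14, LPT 30 → minimum 14.

14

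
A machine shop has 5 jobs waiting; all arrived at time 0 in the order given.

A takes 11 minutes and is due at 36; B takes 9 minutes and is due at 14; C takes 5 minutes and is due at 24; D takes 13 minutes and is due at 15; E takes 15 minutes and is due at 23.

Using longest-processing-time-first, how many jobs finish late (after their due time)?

LPT (decreasing processing time): E D A B C.
E: 0→15, due 23, tardiness 0
D: 15→28, due 15, tardiness 13
A: 28→39, due 36, tardiness 3
B: 39→48, due 14, tardiness 34
C: 48→53, due 24, tardiness 29
Late jobs: 4.

4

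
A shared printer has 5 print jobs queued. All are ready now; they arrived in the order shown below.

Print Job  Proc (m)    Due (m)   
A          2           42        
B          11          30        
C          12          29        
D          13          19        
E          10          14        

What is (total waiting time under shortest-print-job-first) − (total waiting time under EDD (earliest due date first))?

-42

SPT (increasing processing time): A E B C D.
A: waits 0, runs 0→2
E: waits 2, runs 2→12
B: waits 12, runs 12→23
C: waits 23, runs 23→35
D: waits 35, runs 35→48
Sum = 0+2+12+23+35 = 72.
EDD (increasing due date): E D C B A.
E: waits 0, runs 0→10
D: waits 10, runs 10→23
C: waits 23, runs 23→35
B: waits 35, runs 35→46
A: waits 46, runs 46→48
Sum = 0+10+23+35+46 = 114.
Difference = 72 − 114 = -42.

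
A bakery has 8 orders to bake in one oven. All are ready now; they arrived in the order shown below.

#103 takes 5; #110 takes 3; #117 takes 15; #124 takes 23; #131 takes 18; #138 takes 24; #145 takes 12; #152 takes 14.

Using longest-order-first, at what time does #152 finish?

LPT (decreasing processing time): #138 #124 #131 #117 #152 #145 #103 #110.
#138: 0→24
#124: 24→47
#131: 47→65
#117: 65→80
#152: 80→94

94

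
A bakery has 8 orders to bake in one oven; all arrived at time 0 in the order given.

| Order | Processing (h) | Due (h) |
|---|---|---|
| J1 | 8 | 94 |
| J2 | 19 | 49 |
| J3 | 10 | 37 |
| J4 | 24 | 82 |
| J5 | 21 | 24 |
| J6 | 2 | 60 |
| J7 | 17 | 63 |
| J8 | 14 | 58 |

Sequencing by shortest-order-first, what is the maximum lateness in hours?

67

SPT (increasing processing time): J6 J1 J3 J8 J7 J2 J5 J4.
J6: 0→2, due 60, lateness -58
J1: 2→10, due 94, lateness -84
J3: 10→20, due 37, lateness -17
J8: 20→34, due 58, lateness -24
J7: 34→51, due 63, lateness -12
J2: 51→70, due 49, lateness 21
J5: 70→91, due 24, lateness 67
J4: 91→115, due 82, lateness 33
Maximum = 67.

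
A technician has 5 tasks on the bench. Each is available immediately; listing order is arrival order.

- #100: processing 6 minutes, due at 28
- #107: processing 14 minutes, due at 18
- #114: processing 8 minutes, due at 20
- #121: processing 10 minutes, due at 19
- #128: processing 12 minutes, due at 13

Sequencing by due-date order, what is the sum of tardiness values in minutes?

71

EDD (increasing due date): #128 #107 #121 #114 #100.
#128: 0→12, due 13, tardiness 0
#107: 12→26, due 18, tardiness 8
#121: 26→36, due 19, tardiness 17
#114: 36→44, due 20, tardiness 24
#100: 44→50, due 28, tardiness 22
Sum = 0+8+17+24+22 = 71.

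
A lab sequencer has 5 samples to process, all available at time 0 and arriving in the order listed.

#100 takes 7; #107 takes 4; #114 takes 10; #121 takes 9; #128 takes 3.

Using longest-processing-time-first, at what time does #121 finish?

19

LPT (decreasing processing time): #114 #121 #100 #107 #128.
#114: 0→10
#121: 10→19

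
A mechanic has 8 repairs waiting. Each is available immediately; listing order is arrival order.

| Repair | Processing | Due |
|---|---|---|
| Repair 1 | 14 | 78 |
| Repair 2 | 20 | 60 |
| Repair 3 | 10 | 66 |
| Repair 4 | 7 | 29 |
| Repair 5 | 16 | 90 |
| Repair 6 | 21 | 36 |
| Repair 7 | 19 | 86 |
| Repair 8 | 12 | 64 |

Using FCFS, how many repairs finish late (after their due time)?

FIFO (arrival order): Repair 1 Repair 2 Repair 3 Repair 4 Repair 5 Repair 6 Repair 7 Repair 8.
Repair 1: 0→14, due 78, tardiness 0
Repair 2: 14→34, due 60, tardiness 0
Repair 3: 34→44, due 66, tardiness 0
Repair 4: 44→51, due 29, tardiness 22
Repair 5: 51→67, due 90, tardiness 0
Repair 6: 67→88, due 36, tardiness 52
Repair 7: 88→107, due 86, tardiness 21
Repair 8: 107→119, due 64, tardiness 55
Late repairs: 4.

4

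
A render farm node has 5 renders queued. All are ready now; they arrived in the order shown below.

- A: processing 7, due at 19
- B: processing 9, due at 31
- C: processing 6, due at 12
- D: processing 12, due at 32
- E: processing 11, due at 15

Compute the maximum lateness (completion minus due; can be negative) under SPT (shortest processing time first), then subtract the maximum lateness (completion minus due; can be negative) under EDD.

SPT (increasing processing time): C A B E D.
C: 0→6, due 12, lateness -6
A: 6→13, due 19, lateness -6
B: 13→22, due 31, lateness -9
E: 22→33, due 15, lateness 18
D: 33→45, due 32, lateness 13
Maximum = 18.
EDD (increasing due date): C E A B D.
C: 0→6, due 12, lateness -6
E: 6→17, due 15, lateness 2
A: 17→24, due 19, lateness 5
B: 24→33, due 31, lateness 2
D: 33→45, due 32, lateness 13
Maximum = 13.
Difference = 18 − 13 = 5.

5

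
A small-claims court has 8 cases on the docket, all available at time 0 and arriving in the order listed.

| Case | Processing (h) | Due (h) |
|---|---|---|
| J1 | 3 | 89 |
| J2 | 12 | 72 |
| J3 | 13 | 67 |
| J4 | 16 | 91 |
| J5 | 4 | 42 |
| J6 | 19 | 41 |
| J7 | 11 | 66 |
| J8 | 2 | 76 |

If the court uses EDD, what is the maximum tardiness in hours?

0

EDD (increasing due date): J6 J5 J7 J3 J2 J8 J1 J4.
J6: 0→19, due 41, tardiness 0
J5: 19→23, due 42, tardiness 0
J7: 23→34, due 66, tardiness 0
J3: 34→47, due 67, tardiness 0
J2: 47→59, due 72, tardiness 0
J8: 59→61, due 76, tardiness 0
J1: 61→64, due 89, tardiness 0
J4: 64→80, due 91, tardiness 0
Maximum = 0.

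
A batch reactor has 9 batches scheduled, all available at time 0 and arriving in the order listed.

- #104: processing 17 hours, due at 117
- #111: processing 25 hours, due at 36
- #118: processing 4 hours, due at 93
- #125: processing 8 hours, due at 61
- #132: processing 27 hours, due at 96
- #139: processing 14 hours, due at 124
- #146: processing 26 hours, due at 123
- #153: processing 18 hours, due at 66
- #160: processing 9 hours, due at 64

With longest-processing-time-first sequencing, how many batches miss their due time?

LPT (decreasing processing time): #132 #146 #111 #153 #104 #139 #160 #125 #118.
#132: 0→27, due 96, tardiness 0
#146: 27→53, due 123, tardiness 0
#111: 53→78, due 36, tardiness 42
#153: 78→96, due 66, tardiness 30
#104: 96→113, due 117, tardiness 0
#139: 113→127, due 124, tardiness 3
#160: 127→136, due 64, tardiness 72
#125: 136→144, due 61, tardiness 83
#118: 144→148, due 93, tardiness 55
Late batches: 6.

6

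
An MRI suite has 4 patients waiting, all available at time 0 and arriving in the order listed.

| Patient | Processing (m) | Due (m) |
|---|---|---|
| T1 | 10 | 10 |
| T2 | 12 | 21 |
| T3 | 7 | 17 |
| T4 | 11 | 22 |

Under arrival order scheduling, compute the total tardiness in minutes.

FIFO (arrival order): T1 T2 T3 T4.
T1: 0→10, due 10, tardiness 0
T2: 10→22, due 21, tardiness 1
T3: 22→29, due 17, tardiness 12
T4: 29→40, due 22, tardiness 18
Sum = 0+1+12+18 = 31.

31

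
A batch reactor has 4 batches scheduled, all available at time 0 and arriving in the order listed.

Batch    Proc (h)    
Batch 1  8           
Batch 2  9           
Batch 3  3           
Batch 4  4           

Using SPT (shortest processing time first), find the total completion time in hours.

49

SPT (increasing processing time): Batch 3 Batch 4 Batch 1 Batch 2.
Batch 3: 0→3
Batch 4: 3→7
Batch 1: 7→15
Batch 2: 15→24
Sum = 3+7+15+24 = 49.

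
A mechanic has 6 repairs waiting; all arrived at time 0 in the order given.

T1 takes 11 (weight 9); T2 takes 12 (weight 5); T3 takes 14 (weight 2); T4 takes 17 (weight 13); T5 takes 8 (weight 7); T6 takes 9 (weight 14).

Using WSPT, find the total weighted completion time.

WSPT (decreasing weight/processing-time ratio): T6 T5 T1 T4 T2 T3.
T6: finishes 9, weight 14, w·C = 126
T5: finishes 17, weight 7, w·C = 119
T1: finishes 28, weight 9, w·C = 252
T4: finishes 45, weight 13, w·C = 585
T2: finishes 57, weight 5, w·C = 285
T3: finishes 71, weight 2, w·C = 142
Sum = 126+119+252+585+285+142 = 1509.

1509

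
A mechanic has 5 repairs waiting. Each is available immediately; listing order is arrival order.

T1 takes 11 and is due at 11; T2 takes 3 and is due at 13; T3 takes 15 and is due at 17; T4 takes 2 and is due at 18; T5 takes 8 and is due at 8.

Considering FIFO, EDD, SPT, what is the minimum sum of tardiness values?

FIFO (arrival order): T1 T2 T3 T4 T5.
T1: 0→11, due 11, tardiness 0
T2: 11→14, due 13, tardiness 1
T3: 14→29, due 17, tardiness 12
T4: 29→31, due 18, tardiness 13
T5: 31→39, due 8, tardiness 31
Sum = 0+1+12+13+31 = 57.
EDD (increasing due date): T5 T1 T2 T3 T4.
T5: 0→8, due 8, tardiness 0
T1: 8→19, due 11, tardiness 8
T2: 19→22, due 13, tardiness 9
T3: 22→37, due 17, tardiness 20
T4: 37→39, due 18, tardiness 21
Sum = 0+8+9+20+21 = 58.
SPT (increasing processing time): T4 T2 T5 T1 T3.
T4: 0→2, due 18, tardiness 0
T2: 2→5, due 13, tardiness 0
T5: 5→13, due 8, tardiness 5
T1: 13→24, due 11, tardiness 13
T3: 24→39, due 17, tardiness 22
Sum = 0+0+5+13+22 = 40.
FIFO 57, EDD 58, SPT 40 → minimum 40.

40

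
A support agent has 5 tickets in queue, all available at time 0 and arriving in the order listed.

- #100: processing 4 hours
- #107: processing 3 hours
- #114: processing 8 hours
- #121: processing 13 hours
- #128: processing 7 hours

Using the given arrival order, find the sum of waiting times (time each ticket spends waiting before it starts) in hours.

FIFO (arrival order): #100 #107 #114 #121 #128.
#100: waits 0, runs 0→4
#107: waits 4, runs 4→7
#114: waits 7, runs 7→15
#121: waits 15, runs 15→28
#128: waits 28, runs 28→35
Sum = 0+4+7+15+28 = 54.

54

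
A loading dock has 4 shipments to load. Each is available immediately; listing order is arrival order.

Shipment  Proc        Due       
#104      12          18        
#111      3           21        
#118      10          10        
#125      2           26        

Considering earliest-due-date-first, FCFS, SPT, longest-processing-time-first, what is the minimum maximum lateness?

4

EDD (increasing due date): #118 #104 #111 #125.
#118: 0→10, due 10, lateness 0
#104: 10→22, due 18, lateness 4
#111: 22→25, due 21, lateness 4
#125: 25→27, due 26, lateness 1
Maximum = 4.
FIFO (arrival order): #104 #111 #118 #125.
#104: 0→12, due 18, lateness -6
#111: 12→15, due 21, lateness -6
#118: 15→25, due 10, lateness 15
#125: 25→27, due 26, lateness 1
Maximum = 15.
SPT (increasing processing time): #125 #111 #118 #104.
#125: 0→2, due 26, lateness -24
#111: 2→5, due 21, lateness -16
#118: 5→15, due 10, lateness 5
#104: 15→27, due 18, lateness 9
Maximum = 9.
LPT (decreasing processing time): #104 #118 #111 #125.
#104: 0→12, due 18, lateness -6
#118: 12→22, due 10, lateness 12
#111: 22→25, due 21, lateness 4
#125: 25→27, due 26, lateness 1
Maximum = 12.
EDD 4, FIFO 15, SPT 9, LPT 12 → minimum 4.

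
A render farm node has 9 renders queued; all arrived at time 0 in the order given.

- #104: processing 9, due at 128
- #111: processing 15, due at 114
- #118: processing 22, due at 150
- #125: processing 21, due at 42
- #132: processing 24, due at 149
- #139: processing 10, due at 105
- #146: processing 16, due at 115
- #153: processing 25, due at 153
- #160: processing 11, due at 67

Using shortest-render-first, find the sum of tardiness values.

SPT (increasing processing time): #104 #139 #160 #111 #146 #125 #118 #132 #153.
#104: 0→9, due 128, tardiness 0
#139: 9→19, due 105, tardiness 0
#160: 19→30, due 67, tardiness 0
#111: 30→45, due 114, tardiness 0
#146: 45→61, due 115, tardiness 0
#125: 61→82, due 42, tardiness 40
#118: 82→104, due 150, tardiness 0
#132: 104→128, due 149, tardiness 0
#153: 128→153, due 153, tardiness 0
Sum = 0+0+0+0+0+40+0+0+0 = 40.

40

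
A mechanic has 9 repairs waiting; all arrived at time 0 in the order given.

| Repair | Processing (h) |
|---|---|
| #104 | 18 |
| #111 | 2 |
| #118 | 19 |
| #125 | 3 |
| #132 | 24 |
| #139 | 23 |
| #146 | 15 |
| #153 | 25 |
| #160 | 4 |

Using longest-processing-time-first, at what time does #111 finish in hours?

133

LPT (decreasing processing time): #153 #132 #139 #118 #104 #146 #160 #125 #111.
#153: 0→25
#132: 25→49
#139: 49→72
#118: 72→91
#104: 91→109
#146: 109→124
#160: 124→128
#125: 128→131
#111: 131→133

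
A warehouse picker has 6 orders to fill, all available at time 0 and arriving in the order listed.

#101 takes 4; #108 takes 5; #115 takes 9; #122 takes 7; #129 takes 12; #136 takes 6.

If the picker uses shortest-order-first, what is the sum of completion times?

SPT (increasing processing time): #101 #108 #136 #122 #115 #129.
#101: 0→4
#108: 4→9
#136: 9→15
#122: 15→22
#115: 22→31
#129: 31→43
Sum = 4+9+15+22+31+43 = 124.

124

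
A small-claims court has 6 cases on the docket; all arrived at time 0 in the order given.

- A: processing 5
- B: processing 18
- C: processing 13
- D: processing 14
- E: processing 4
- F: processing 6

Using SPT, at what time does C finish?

28

SPT (increasing processing time): E A F C D B.
E: 0→4
A: 4→9
F: 9→15
C: 15→28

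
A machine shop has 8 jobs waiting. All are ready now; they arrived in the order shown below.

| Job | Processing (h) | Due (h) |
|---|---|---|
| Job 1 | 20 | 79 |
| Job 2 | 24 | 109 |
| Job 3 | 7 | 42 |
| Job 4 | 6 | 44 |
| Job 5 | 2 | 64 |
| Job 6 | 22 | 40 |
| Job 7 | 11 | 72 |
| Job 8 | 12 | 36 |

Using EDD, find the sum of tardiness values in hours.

EDD (increasing due date): Job 8 Job 6 Job 3 Job 4 Job 5 Job 7 Job 1 Job 2.
Job 8: 0→12, due 36, tardiness 0
Job 6: 12→34, due 40, tardiness 0
Job 3: 34→41, due 42, tardiness 0
Job 4: 41→47, due 44, tardiness 3
Job 5: 47→49, due 64, tardiness 0
Job 7: 49→60, due 72, tardiness 0
Job 1: 60→80, due 79, tardiness 1
Job 2: 80→104, due 109, tardiness 0
Sum = 0+0+0+3+0+0+1+0 = 4.

4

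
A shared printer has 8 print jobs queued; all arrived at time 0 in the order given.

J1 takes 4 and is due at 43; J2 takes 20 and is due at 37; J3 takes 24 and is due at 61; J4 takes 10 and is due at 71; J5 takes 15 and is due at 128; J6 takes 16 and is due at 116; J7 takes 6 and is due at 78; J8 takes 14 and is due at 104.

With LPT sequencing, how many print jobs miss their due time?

4

LPT (decreasing processing time): J3 J2 J6 J5 J8 J4 J7 J1.
J3: 0→24, due 61, tardiness 0
J2: 24→44, due 37, tardiness 7
J6: 44→60, due 116, tardiness 0
J5: 60→75, due 128, tardiness 0
J8: 75→89, due 104, tardiness 0
J4: 89→99, due 71, tardiness 28
J7: 99→105, due 78, tardiness 27
J1: 105→109, due 43, tardiness 66
Late print jobs: 4.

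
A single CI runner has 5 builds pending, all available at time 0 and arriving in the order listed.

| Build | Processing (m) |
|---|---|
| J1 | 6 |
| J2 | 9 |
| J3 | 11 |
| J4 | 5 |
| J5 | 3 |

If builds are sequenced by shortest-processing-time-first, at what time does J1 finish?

14

SPT (increasing processing time): J5 J4 J1 J2 J3.
J5: 0→3
J4: 3→8
J1: 8→14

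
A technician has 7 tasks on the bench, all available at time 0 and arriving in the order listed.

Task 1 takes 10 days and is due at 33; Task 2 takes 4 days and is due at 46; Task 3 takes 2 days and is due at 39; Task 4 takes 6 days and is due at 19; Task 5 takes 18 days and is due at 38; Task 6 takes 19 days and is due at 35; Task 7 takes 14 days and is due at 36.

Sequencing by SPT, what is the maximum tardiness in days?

38

SPT (increasing processing time): Task 3 Task 2 Task 4 Task 1 Task 7 Task 5 Task 6.
Task 3: 0→2, due 39, tardiness 0
Task 2: 2→6, due 46, tardiness 0
Task 4: 6→12, due 19, tardiness 0
Task 1: 12→22, due 33, tardiness 0
Task 7: 22→36, due 36, tardiness 0
Task 5: 36→54, due 38, tardiness 16
Task 6: 54→73, due 35, tardiness 38
Maximum = 38.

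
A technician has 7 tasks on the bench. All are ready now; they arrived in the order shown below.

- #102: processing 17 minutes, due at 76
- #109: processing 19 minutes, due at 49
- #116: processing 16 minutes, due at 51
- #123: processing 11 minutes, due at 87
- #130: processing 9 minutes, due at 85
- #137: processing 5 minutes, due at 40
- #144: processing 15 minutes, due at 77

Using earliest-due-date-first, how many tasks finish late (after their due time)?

1

EDD (increasing due date): #137 #109 #116 #102 #144 #130 #123.
#137: 0→5, due 40, tardiness 0
#109: 5→24, due 49, tardiness 0
#116: 24→40, due 51, tardiness 0
#102: 40→57, due 76, tardiness 0
#144: 57→72, due 77, tardiness 0
#130: 72→81, due 85, tardiness 0
#123: 81→92, due 87, tardiness 5
Late tasks: 1.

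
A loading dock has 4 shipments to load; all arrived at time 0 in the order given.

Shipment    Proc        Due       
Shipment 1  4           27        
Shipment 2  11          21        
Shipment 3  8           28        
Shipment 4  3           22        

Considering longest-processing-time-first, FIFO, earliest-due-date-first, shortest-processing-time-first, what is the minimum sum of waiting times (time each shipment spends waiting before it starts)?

25

LPT (decreasing processing time): Shipment 2 Shipment 3 Shipment 1 Shipment 4.
Shipment 2: waits 0, runs 0→11
Shipment 3: waits 11, runs 11→19
Shipment 1: waits 19, runs 19→23
Shipment 4: waits 23, runs 23→26
Sum = 0+11+19+23 = 53.
FIFO (arrival order): Shipment 1 Shipment 2 Shipment 3 Shipment 4.
Shipment 1: waits 0, runs 0→4
Shipment 2: waits 4, runs 4→15
Shipment 3: waits 15, runs 15→23
Shipment 4: waits 23, runs 23→26
Sum = 0+4+15+23 = 42.
EDD (increasing due date): Shipment 2 Shipment 4 Shipment 1 Shipment 3.
Shipment 2: waits 0, runs 0→11
Shipment 4: waits 11, runs 11→14
Shipment 1: waits 14, runs 14→18
Shipment 3: waits 18, runs 18→26
Sum = 0+11+14+18 = 43.
SPT (increasing processing time): Shipment 4 Shipment 1 Shipment 3 Shipment 2.
Shipment 4: waits 0, runs 0→3
Shipment 1: waits 3, runs 3→7
Shipment 3: waits 7, runs 7→15
Shipment 2: waits 15, runs 15→26
Sum = 0+3+7+15 = 25.
LPT 53, FIFO 42, EDD 43, SPT 25 → minimum 25.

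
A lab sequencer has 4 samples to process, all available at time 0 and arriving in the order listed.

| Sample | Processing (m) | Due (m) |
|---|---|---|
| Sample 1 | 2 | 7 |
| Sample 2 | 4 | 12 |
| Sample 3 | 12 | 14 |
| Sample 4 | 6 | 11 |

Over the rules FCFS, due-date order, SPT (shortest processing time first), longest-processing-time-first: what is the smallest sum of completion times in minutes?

FIFO (arrival order): Sample 1 Sample 2 Sample 3 Sample 4.
Sample 1: 0→2
Sample 2: 2→6
Sample 3: 6→18
Sample 4: 18→24
Sum = 2+6+18+24 = 50.
EDD (increasing due date): Sample 1 Sample 4 Sample 2 Sample 3.
Sample 1: 0→2
Sample 4: 2→8
Sample 2: 8→12
Sample 3: 12→24
Sum = 2+8+12+24 = 46.
SPT (increasing processing time): Sample 1 Sample 2 Sample 4 Sample 3.
Sample 1: 0→2
Sample 2: 2→6
Sample 4: 6→12
Sample 3: 12→24
Sum = 2+6+12+24 = 44.
LPT (decreasing processing time): Sample 3 Sample 4 Sample 2 Sample 1.
Sample 3: 0→12
Sample 4: 12→18
Sample 2: 18→22
Sample 1: 22→24
Sum = 12+18+22+24 = 76.
FIFO 50, EDD 46, SPT 44, LPT 76 → minimum 44.

44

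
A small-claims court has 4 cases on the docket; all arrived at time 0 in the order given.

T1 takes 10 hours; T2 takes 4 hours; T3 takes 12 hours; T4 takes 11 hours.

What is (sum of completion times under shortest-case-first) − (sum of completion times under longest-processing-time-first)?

-25

SPT (increasing processing time): T2 T1 T4 T3.
T2: 0→4
T1: 4→14
T4: 14→25
T3: 25→37
Sum = 4+14+25+37 = 80.
LPT (decreasing processing time): T3 T4 T1 T2.
T3: 0→12
T4: 12→23
T1: 23→33
T2: 33→37
Sum = 12+23+33+37 = 105.
Difference = 80 − 105 = -25.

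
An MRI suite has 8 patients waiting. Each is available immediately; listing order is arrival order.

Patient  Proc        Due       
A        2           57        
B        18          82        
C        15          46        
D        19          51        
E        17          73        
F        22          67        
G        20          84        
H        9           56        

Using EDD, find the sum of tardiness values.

EDD (increasing due date): C D H A F E B G.
C: 0→15, due 46, tardiness 0
D: 15→34, due 51, tardiness 0
H: 34→43, due 56, tardiness 0
A: 43→45, due 57, tardiness 0
F: 45→67, due 67, tardiness 0
E: 67→84, due 73, tardiness 11
B: 84→102, due 82, tardiness 20
G: 102→122, due 84, tardiness 38
Sum = 0+0+0+0+0+11+20+38 = 69.

69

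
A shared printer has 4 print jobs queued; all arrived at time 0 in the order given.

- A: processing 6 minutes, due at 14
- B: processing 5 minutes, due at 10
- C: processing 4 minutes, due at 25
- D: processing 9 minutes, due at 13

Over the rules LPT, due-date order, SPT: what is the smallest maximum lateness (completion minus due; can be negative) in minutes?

LPT (decreasing processing time): D A B C.
D: 0→9, due 13, lateness -4
A: 9→15, due 14, lateness 1
B: 15→20, due 10, lateness 10
C: 20→24, due 25, lateness -1
Maximum = 10.
EDD (increasing due date): B D A C.
B: 0→5, due 10, lateness -5
D: 5→14, due 13, lateness 1
A: 14→20, due 14, lateness 6
C: 20→24, due 25, lateness -1
Maximum = 6.
SPT (increasing processing time): C B A D.
C: 0→4, due 25, lateness -21
B: 4→9, due 10, lateness -1
A: 9→15, due 14, lateness 1
D: 15→24, due 13, lateness 11
Maximum = 11.
LPT 10, EDD 6, SPT 11 → minimum 6.

6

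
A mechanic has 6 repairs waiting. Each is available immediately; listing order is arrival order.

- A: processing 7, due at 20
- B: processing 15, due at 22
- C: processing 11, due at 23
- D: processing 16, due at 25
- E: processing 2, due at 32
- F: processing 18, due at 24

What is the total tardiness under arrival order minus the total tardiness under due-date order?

-18

FIFO (arrival order): A B C D E F.
A: 0→7, due 20, tardiness 0
B: 7→22, due 22, tardiness 0
C: 22→33, due 23, tardiness 10
D: 33→49, due 25, tardiness 24
E: 49→51, due 32, tardiness 19
F: 51→69, due 24, tardiness 45
Sum = 0+0+10+24+19+45 = 98.
EDD (increasing due date): A B C F D E.
A: 0→7, due 20, tardiness 0
B: 7→22, due 22, tardiness 0
C: 22→33, due 23, tardiness 10
F: 33→51, due 24, tardiness 27
D: 51→67, due 25, tardiness 42
E: 67→69, due 32, tardiness 37
Sum = 0+0+10+27+42+37 = 116.
Difference = 98 − 116 = -18.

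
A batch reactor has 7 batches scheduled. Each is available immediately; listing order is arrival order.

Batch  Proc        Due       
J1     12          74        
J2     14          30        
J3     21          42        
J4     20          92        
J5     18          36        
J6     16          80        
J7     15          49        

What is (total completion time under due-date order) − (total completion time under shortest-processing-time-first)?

37

EDD (increasing due date): J2 J5 J3 J7 J1 J6 J4.
J2: 0→14
J5: 14→32
J3: 32→53
J7: 53→68
J1: 68→80
J6: 80→96
J4: 96→116
Sum = 14+32+53+68+80+96+116 = 459.
SPT (increasing processing time): J1 J2 J7 J6 J5 J4 J3.
J1: 0→12
J2: 12→26
J7: 26→41
J6: 41→57
J5: 57→75
J4: 75→95
J3: 95→116
Sum = 12+26+41+57+75+95+116 = 422.
Difference = 459 − 422 = 37.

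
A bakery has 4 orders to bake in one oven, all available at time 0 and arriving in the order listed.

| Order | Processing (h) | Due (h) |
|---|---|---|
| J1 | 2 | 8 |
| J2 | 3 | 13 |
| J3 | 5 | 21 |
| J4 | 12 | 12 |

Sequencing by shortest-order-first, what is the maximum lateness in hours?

10

SPT (increasing processing time): J1 J2 J3 J4.
J1: 0→2, due 8, lateness -6
J2: 2→5, due 13, lateness -8
J3: 5→10, due 21, lateness -11
J4: 10→22, due 12, lateness 10
Maximum = 10.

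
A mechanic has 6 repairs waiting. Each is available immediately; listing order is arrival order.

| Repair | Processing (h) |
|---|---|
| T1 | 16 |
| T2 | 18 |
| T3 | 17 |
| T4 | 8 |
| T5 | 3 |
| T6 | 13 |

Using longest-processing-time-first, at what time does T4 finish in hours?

LPT (decreasing processing time): T2 T3 T1 T6 T4 T5.
T2: 0→18
T3: 18→35
T1: 35→51
T6: 51→64
T4: 64→72

72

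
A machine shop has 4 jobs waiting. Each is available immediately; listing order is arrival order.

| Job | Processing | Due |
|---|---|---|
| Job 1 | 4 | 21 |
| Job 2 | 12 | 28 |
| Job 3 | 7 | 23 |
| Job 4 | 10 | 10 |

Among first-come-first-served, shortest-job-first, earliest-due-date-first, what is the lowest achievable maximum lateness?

5

FIFO (arrival order): Job 1 Job 2 Job 3 Job 4.
Job 1: 0→4, due 21, lateness -17
Job 2: 4→16, due 28, lateness -12
Job 3: 16→23, due 23, lateness 0
Job 4: 23→33, due 10, lateness 23
Maximum = 23.
SPT (increasing processing time): Job 1 Job 3 Job 4 Job 2.
Job 1: 0→4, due 21, lateness -17
Job 3: 4→11, due 23, lateness -12
Job 4: 11→21, due 10, lateness 11
Job 2: 21→33, due 28, lateness 5
Maximum = 11.
EDD (increasing due date): Job 4 Job 1 Job 3 Job 2.
Job 4: 0→10, due 10, lateness 0
Job 1: 10→14, due 21, lateness -7
Job 3: 14→21, due 23, lateness -2
Job 2: 21→33, due 28, lateness 5
Maximum = 5.
FIFO 23, SPT 11, EDD 5 → minimum 5.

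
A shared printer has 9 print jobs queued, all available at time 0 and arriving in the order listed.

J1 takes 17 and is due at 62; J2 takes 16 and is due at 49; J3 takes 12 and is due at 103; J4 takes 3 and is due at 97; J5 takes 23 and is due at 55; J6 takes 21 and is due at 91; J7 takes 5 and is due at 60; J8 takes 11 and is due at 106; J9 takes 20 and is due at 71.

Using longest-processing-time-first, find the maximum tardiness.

LPT (decreasing processing time): J5 J6 J9 J1 J2 J3 J8 J7 J4.
J5: 0→23, due 55, tardiness 0
J6: 23→44, due 91, tardiness 0
J9: 44→64, due 71, tardiness 0
J1: 64→81, due 62, tardiness 19
J2: 81→97, due 49, tardiness 48
J3: 97→109, due 103, tardiness 6
J8: 109→120, due 106, tardiness 14
J7: 120→125, due 60, tardiness 65
J4: 125→128, due 97, tardiness 31
Maximum = 65.

65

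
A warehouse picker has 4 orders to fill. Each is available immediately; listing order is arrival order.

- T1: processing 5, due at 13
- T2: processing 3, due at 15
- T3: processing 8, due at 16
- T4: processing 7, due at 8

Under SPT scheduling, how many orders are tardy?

2

SPT (increasing processing time): T2 T1 T4 T3.
T2: 0→3, due 15, tardiness 0
T1: 3→8, due 13, tardiness 0
T4: 8→15, due 8, tardiness 7
T3: 15→23, due 16, tardiness 7
Late orders: 2.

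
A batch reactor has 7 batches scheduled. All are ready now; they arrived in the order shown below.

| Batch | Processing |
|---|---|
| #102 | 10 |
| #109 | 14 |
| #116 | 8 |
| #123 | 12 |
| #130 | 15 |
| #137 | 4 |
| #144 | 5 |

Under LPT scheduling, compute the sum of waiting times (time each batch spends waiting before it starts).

259

LPT (decreasing processing time): #130 #109 #123 #102 #116 #144 #137.
#130: waits 0, runs 0→15
#109: waits 15, runs 15→29
#123: waits 29, runs 29→41
#102: waits 41, runs 41→51
#116: waits 51, runs 51→59
#144: waits 59, runs 59→64
#137: waits 64, runs 64→68
Sum = 0+15+29+41+51+59+64 = 259.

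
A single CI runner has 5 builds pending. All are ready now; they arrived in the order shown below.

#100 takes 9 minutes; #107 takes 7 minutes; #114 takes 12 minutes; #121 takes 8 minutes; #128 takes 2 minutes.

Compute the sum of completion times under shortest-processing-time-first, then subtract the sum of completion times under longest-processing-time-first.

SPT (increasing processing time): #128 #107 #121 #100 #114.
#128: 0→2
#107: 2→9
#121: 9→17
#100: 17→26
#114: 26→38
Sum = 2+9+17+26+38 = 92.
LPT (decreasing processing time): #114 #100 #121 #107 #128.
#114: 0→12
#100: 12→21
#121: 21→29
#107: 29→36
#128: 36→38
Sum = 12+21+29+36+38 = 136.
Difference = 92 − 136 = -44.

-44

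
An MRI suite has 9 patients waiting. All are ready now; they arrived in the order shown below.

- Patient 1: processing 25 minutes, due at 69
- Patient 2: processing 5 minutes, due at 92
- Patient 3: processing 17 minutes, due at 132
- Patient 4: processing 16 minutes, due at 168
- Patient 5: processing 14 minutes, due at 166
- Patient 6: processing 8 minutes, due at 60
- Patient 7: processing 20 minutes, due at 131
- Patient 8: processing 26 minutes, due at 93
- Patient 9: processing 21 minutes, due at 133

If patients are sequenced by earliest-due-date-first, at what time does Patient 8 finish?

EDD (increasing due date): Patient 6 Patient 1 Patient 2 Patient 8 Patient 7 Patient 3 Patient 9 Patient 5 Patient 4.
Patient 6: 0→8
Patient 1: 8→33
Patient 2: 33→38
Patient 8: 38→64

64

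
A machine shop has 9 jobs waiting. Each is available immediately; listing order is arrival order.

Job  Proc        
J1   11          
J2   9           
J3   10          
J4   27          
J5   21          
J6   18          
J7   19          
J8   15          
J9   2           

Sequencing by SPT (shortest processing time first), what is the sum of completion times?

499

SPT (increasing processing time): J9 J2 J3 J1 J8 J6 J7 J5 J4.
J9: 0→2
J2: 2→11
J3: 11→21
J1: 21→32
J8: 32→47
J6: 47→65
J7: 65→84
J5: 84→105
J4: 105→132
Sum = 2+11+21+32+47+65+84+105+132 = 499.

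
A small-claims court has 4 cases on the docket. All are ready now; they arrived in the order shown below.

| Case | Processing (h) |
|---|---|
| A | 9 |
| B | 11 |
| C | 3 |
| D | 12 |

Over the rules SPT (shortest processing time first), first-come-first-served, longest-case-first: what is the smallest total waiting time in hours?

38

SPT (increasing processing time): C A B D.
C: waits 0, runs 0→3
A: waits 3, runs 3→12
B: waits 12, runs 12→23
D: waits 23, runs 23→35
Sum = 0+3+12+23 = 38.
FIFO (arrival order): A B C D.
A: waits 0, runs 0→9
B: waits 9, runs 9→20
C: waits 20, runs 20→23
D: waits 23, runs 23→35
Sum = 0+9+20+23 = 52.
LPT (decreasing processing time): D B A C.
D: waits 0, runs 0→12
B: waits 12, runs 12→23
A: waits 23, runs 23→32
C: waits 32, runs 32→35
Sum = 0+12+23+32 = 67.
SPT 38, FIFO 52, LPT 67 → minimum 38.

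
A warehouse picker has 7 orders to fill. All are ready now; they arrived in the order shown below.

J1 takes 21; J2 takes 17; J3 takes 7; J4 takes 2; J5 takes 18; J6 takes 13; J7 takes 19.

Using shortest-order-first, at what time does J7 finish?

76

SPT (increasing processing time): J4 J3 J6 J2 J5 J7 J1.
J4: 0→2
J3: 2→9
J6: 9→22
J2: 22→39
J5: 39→57
J7: 57→76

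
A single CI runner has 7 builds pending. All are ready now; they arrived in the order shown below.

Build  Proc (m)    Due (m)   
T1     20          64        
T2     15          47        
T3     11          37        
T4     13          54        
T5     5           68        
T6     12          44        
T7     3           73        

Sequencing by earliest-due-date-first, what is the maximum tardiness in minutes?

EDD (increasing due date): T3 T6 T2 T4 T1 T5 T7.
T3: 0→11, due 37, tardiness 0
T6: 11→23, due 44, tardiness 0
T2: 23→38, due 47, tardiness 0
T4: 38→51, due 54, tardiness 0
T1: 51→71, due 64, tardiness 7
T5: 71→76, due 68, tardiness 8
T7: 76→79, due 73, tardiness 6
Maximum = 8.

8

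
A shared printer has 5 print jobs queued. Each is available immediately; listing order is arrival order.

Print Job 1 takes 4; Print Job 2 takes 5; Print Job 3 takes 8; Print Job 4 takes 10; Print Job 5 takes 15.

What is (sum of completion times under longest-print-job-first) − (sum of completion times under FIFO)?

54

LPT (decreasing processing time): Print Job 5 Print Job 4 Print Job 3 Print Job 2 Print Job 1.
Print Job 5: 0→15
Print Job 4: 15→25
Print Job 3: 25→33
Print Job 2: 33→38
Print Job 1: 38→42
Sum = 15+25+33+38+42 = 153.
FIFO (arrival order): Print Job 1 Print Job 2 Print Job 3 Print Job 4 Print Job 5.
Print Job 1: 0→4
Print Job 2: 4→9
Print Job 3: 9→17
Print Job 4: 17→27
Print Job 5: 27→42
Sum = 4+9+17+27+42 = 99.
Difference = 153 − 99 = 54.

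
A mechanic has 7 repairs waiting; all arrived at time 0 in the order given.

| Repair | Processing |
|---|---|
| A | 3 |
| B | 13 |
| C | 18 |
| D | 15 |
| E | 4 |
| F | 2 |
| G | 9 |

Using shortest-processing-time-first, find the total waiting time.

111

SPT (increasing processing time): F A E G B D C.
F: waits 0, runs 0→2
A: waits 2, runs 2→5
E: waits 5, runs 5→9
G: waits 9, runs 9→18
B: waits 18, runs 18→31
D: waits 31, runs 31→46
C: waits 46, runs 46→64
Sum = 0+2+5+9+18+31+46 = 111.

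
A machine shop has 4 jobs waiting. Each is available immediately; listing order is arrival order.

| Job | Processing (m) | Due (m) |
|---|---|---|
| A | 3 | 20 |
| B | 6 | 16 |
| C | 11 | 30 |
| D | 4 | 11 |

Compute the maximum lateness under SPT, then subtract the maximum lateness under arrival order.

-16

SPT (increasing processing time): A D B C.
A: 0→3, due 20, lateness -17
D: 3→7, due 11, lateness -4
B: 7→13, due 16, lateness -3
C: 13→24, due 30, lateness -6
Maximum = -3.
FIFO (arrival order): A B C D.
A: 0→3, due 20, lateness -17
B: 3→9, due 16, lateness -7
C: 9→20, due 30, lateness -10
D: 20→24, due 11, lateness 13
Maximum = 13.
Difference = -3 − 13 = -16.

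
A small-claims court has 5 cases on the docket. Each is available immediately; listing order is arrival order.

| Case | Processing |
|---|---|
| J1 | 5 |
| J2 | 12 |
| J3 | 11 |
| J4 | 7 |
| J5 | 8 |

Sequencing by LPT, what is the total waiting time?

104

LPT (decreasing processing time): J2 J3 J5 J4 J1.
J2: waits 0, runs 0→12
J3: waits 12, runs 12→23
J5: waits 23, runs 23→31
J4: waits 31, runs 31→38
J1: waits 38, runs 38→43
Sum = 0+12+23+31+38 = 104.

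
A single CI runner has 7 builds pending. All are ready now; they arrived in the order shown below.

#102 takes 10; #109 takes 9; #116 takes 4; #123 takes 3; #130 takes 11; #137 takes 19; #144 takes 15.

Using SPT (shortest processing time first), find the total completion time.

212

SPT (increasing processing time): #123 #116 #109 #102 #130 #144 #137.
#123: 0→3
#116: 3→7
#109: 7→16
#102: 16→26
#130: 26→37
#144: 37→52
#137: 52→71
Sum = 3+7+16+26+37+52+71 = 212.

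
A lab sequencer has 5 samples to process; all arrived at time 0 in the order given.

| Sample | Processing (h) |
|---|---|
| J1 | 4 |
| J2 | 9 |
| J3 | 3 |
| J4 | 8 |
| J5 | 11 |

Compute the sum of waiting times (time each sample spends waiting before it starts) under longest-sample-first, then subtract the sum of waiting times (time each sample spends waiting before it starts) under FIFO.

LPT (decreasing processing time): J5 J2 J4 J1 J3.
J5: waits 0, runs 0→11
J2: waits 11, runs 11→20
J4: waits 20, runs 20→28
J1: waits 28, runs 28→32
J3: waits 32, runs 32→35
Sum = 0+11+20+28+32 = 91.
FIFO (arrival order): J1 J2 J3 J4 J5.
J1: waits 0, runs 0→4
J2: waits 4, runs 4→13
J3: waits 13, runs 13→16
J4: waits 16, runs 16→24
J5: waits 24, runs 24→35
Sum = 0+4+13+16+24 = 57.
Difference = 91 − 57 = 34.

34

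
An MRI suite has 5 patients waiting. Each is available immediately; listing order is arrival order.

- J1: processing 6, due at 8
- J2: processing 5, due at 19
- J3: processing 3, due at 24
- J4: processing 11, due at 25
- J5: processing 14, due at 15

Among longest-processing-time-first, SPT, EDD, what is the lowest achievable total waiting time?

50

LPT (decreasing processing time): J5 J4 J1 J2 J3.
J5: waits 0, runs 0→14
J4: waits 14, runs 14→25
J1: waits 25, runs 25→31
J2: waits 31, runs 31→36
J3: waits 36, runs 36→39
Sum = 0+14+25+31+36 = 106.
SPT (increasing processing time): J3 J2 J1 J4 J5.
J3: waits 0, runs 0→3
J2: waits 3, runs 3→8
J1: waits 8, runs 8→14
J4: waits 14, runs 14→25
J5: waits 25, runs 25→39
Sum = 0+3+8+14+25 = 50.
EDD (increasing due date): J1 J5 J2 J3 J4.
J1: waits 0, runs 0→6
J5: waits 6, runs 6→20
J2: waits 20, runs 20→25
J3: waits 25, runs 25→28
J4: waits 28, runs 28→39
Sum = 0+6+20+25+28 = 79.
LPT 106, SPT 50, EDD 79 → minimum 50.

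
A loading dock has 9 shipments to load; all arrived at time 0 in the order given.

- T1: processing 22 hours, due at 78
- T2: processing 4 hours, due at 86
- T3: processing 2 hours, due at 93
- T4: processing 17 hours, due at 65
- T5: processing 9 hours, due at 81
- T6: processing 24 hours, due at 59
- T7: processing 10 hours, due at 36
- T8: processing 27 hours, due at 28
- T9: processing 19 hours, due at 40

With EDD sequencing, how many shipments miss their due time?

EDD (increasing due date): T8 T7 T9 T6 T4 T1 T5 T2 T3.
T8: 0→27, due 28, tardiness 0
T7: 27→37, due 36, tardiness 1
T9: 37→56, due 40, tardiness 16
T6: 56→80, due 59, tardiness 21
T4: 80→97, due 65, tardiness 32
T1: 97→119, due 78, tardiness 41
T5: 119→128, due 81, tardiness 47
T2: 128→132, due 86, tardiness 46
T3: 132→134, due 93, tardiness 41
Late shipments: 8.

8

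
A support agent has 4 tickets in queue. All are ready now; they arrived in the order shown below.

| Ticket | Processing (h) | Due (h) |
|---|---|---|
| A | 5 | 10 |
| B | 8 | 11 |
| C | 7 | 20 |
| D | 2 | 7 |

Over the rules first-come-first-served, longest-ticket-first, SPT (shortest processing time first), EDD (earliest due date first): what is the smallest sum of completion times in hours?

FIFO (arrival order): A B C D.
A: 0→5
B: 5→13
C: 13→20
D: 20→22
Sum = 5+13+20+22 = 60.
LPT (decreasing processing time): B C A D.
B: 0→8
C: 8→15
A: 15→20
D: 20→22
Sum = 8+15+20+22 = 65.
SPT (increasing processing time): D A C B.
D: 0→2
A: 2→7
C: 7→14
B: 14→22
Sum = 2+7+14+22 = 45.
EDD (increasing due date): D A B C.
D: 0→2
A: 2→7
B: 7→15
C: 15→22
Sum = 2+7+15+22 = 46.
FIFO 60, LPT 65, SPT 45, EDD 46 → minimum 45.

45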